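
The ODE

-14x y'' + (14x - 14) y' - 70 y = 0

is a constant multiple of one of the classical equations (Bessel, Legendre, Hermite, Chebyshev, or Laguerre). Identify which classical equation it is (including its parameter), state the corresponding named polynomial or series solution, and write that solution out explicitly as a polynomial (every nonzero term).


All three coefficients share the factor -14; dividing through by -14 gives  x y'' + (1 - x) y' + 5 y = 0.
This matches the Laguerre equation x y'' + (1 - x) y' + n y = 0 with n = 5; the polynomial solution is L_5(x).
With y = sum_k a_k x^k, matching x^k gives (k+1)k a_{k+1} + (k+1) a_{k+1} - k a_k + n a_k = 0, i.e. (k+1)^2 a_{k+1} = (k - n) a_k = (k - 5) a_k. The right side vanishes at k = 5, so the series terminates at degree 5.
Standard normalization L_n(0) = 1 gives a_0 = 1. Work upward with a_{k+1} = (k - 5) a_k / (k+1)^2:
  a_1 = (0 - 5)(1) / 1^2 = -5/1 = -5
  a_2 = (1 - 5)(-5) / 2^2 = 20/4 = 5
  a_3 = (2 - 5)(5) / 3^2 = -15/9 = -5/3
  a_4 = (3 - 5)(-5/3) / 4^2 = (10/3)/16 = 5/24
  a_5 = (4 - 5)(5/24) / 5^2 = (-5/24)/25 = -1/120
Hence L_5(x) = -x^5/120 + 5 x^4/24 - 5 x^3/3 + 5 x^2 - 5 x + 1.

L_5(x); series = -x^5/120 + 5 x^4/24 - 5 x^3/3 + 5 x^2 - 5 x + 1


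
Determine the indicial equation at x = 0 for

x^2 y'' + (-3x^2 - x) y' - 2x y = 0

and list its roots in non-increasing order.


Divide by x^2 to reach normal form y'' + P_1(x) y' + P_2(x) y = 0 with P_1(x) = -3 - 1/x and P_2(x) = -2/x.
x = 0 is a singular point because the y'-coefficient -3 - 1/x has a pole at x = 0 and the y-coefficient -2/x has a pole at x = 0.
It is a regular singular point because x P_1(x) = p(x) = -3x - 1 and x^2 P_2(x) = q(x) = -2x are polynomials, hence analytic at x = 0.
p(0) = -1,  q(0) = 0.
Indicial equation: r(r-1) + p(0) r + q(0) = 0, i.e. r^2 + (p(0) - 1) r + q(0) = 0, i.e. r^2 - 2 r = 0.
Discriminant: (-2)^2 - 4(0) = 4, so r = (2 ± 2)/2.
Solving: r_1 = 2, r_2 = 0.

indicial: r^2 - 2 r = 0; roots r_1 = 2, r_2 = 0


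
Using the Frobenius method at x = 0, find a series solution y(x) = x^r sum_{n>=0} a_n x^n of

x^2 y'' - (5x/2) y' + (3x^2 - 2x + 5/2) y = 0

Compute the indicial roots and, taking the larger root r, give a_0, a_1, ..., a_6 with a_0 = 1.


Write in Frobenius form y'' + (p(x)/x) y' + (q(x)/x^2) y = 0:
  p(x) = -5/2,  q(x) = 3x^2 - 2x + 5/2.
Indicial equation: r(r-1) + (-5/2) r + (5/2) = 0 -> roots r_1 = 5/2, r_2 = 1.
Take r = r_1 = 5/2. Let y(x) = x^r sum_{n>=0} a_n x^n with a_0 = 1.
Substitute y = x^r sum a_n x^n and match x^{r+n}. The recurrence is
  D(n) a_n - 2 a_{n-1} + 3 a_{n-2} = 0,  where D(n) = (r+n)(r+n-1) + (-5/2)(r+n) + (5/2).
  a_n = [2 a_{n-1} - 3 a_{n-2}] / D(n).
Since the indicial polynomial factors as (r - r_1)(r - r_2), D(n) = (r_1 + n - r_1)(r_1 + n - r_2) = n(n + 3/2).
Evaluating step by step (a_0 = 1):
  n = 1: D(1) = 1(1 + 3/2) = 5/2; numerator = 2(1) = 2; a_1 = (2)/(5/2) = 4/5
  n = 2: D(2) = 2(2 + 3/2) = 7; numerator = 2(4/5) - 3(1) = -7/5; a_2 = (-7/5)/(7) = -1/5
  n = 3: D(3) = 3(3 + 3/2) = 27/2; numerator = 2(-1/5) - 3(4/5) = -14/5; a_3 = (-14/5)/(27/2) = -28/135
  n = 4: D(4) = 4(4 + 3/2) = 22; numerator = 2(-28/135) - 3(-1/5) = 5/27; a_4 = (5/27)/(22) = 5/594
  n = 5: D(5) = 5(5 + 3/2) = 65/2; numerator = 2(5/594) - 3(-28/135) = 949/1485; a_5 = (949/1485)/(65/2) = 146/7425
  n = 6: D(6) = 6(6 + 3/2) = 45; numerator = 2(146/7425) - 3(5/594) = 19/1350; a_6 = (19/1350)/(45) = 19/60750

r = 5/2; a_0 = 1; a_1 = 4/5; a_2 = -1/5; a_3 = -28/135; a_4 = 5/594; a_5 = 146/7425; a_6 = 19/60750


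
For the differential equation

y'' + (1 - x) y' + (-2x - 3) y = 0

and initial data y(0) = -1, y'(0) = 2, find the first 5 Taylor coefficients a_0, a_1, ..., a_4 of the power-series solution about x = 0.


Ansatz: y(x) = sum_{n>=0} a_n x^n, so y'(x) = sum_{n>=1} n a_n x^(n-1) and y''(x) = sum_{n>=2} n(n-1) a_n x^(n-2).
Substitute into P(x) y'' + Q(x) y' + R(x) y = 0 with P(x) = 1, Q(x) = 1 - x, R(x) = -2x - 3, and match powers of x.
Initial conditions: a_0 = -1, a_1 = 2.
Setting the coefficient of each power of x to zero and solving order by order (substituting the coefficients already found):
  x^0: 2 a_2 + a_1 - 3 a_0 = 0  ->  2 a_2 = -a_1 + 3 a_0 = -5  ->  a_2 = -5/2
  x^1: 6 a_3 + 2 a_2 - 4 a_1 - 2 a_0 = 0  ->  6 a_3 = -2 a_2 + 4 a_1 + 2 a_0 = 11  ->  a_3 = 11/6
  x^2: 12 a_4 + 3 a_3 - 5 a_2 - 2 a_1 = 0  ->  12 a_4 = -3 a_3 + 5 a_2 + 2 a_1 = -14  ->  a_4 = -7/6
Truncated series: y(x) = -1 + 2 x - (5/2) x^2 + (11/6) x^3 - (7/6) x^4 + O(x^5).

a_0 = -1; a_1 = 2; a_2 = -5/2; a_3 = 11/6; a_4 = -7/6


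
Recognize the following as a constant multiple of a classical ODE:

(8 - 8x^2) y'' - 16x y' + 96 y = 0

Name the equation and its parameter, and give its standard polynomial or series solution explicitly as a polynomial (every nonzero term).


All three coefficients share the factor 8; dividing through by 8 gives  (1 - x^2) y'' - 2x y' + 12 y = 0.
This matches the Legendre equation (1 - x^2) y'' - 2x y' + n(n+1) y = 0 (note the -2x y' term) with n(n+1) = 12, so n = 3; the polynomial solution is P_3(x).
With y = sum_k a_k x^k, matching x^k gives (k+2)(k+1) a_{k+2} = [k(k+1) - n(n+1)] a_k = (k - 3)(k + 4) a_k. The right side vanishes at k = 3, so the series with the parity of 3 terminates at degree 3.
Standard normalization (P_n(1) = 1): leading coefficient (2n)!/(2^n (n!)^2) = 720/(8*36) = 5/2, so a_3 = 5/2. Work downward with a_k = (k+1)(k+2) a_{k+2} / ((k - 3)(k + 4)):
  a_1 = (2)(3)(5/2) / ((1 - 3)(1 + 4)) = 15/(-10) = -3/2
Hence P_3(x) = 5 x^3/2 - 3 x/2.

P_3(x); series = 5 x^3/2 - 3 x/2


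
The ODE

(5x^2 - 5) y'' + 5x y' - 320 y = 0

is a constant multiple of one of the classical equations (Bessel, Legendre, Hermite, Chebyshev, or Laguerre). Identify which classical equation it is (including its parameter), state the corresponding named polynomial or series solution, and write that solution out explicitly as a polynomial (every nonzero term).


All three coefficients share the factor -5; dividing through by -5 gives  (1 - x^2) y'' - x y' + 64 y = 0.
This matches the Chebyshev equation (1 - x^2) y'' - x y' + n^2 y = 0 (note the -x y' term, not -2x y') with n^2 = 64, so n = 8; the polynomial solution is T_8(x).
With y = sum_k a_k x^k, matching x^k gives (k+2)(k+1) a_{k+2} = (k^2 - n^2) a_k = (k - 8)(k + 8) a_k. The right side vanishes at k = 8, so the series with the parity of 8 terminates at degree 8.
Standard normalization: leading coefficient of T_n is 2^(n-1), so a_8 = 2^7 = 128. Work downward with a_k = (k+1)(k+2) a_{k+2} / ((k - 8)(k + 8)):
  a_6 = (7)(8)(128) / ((6 - 8)(6 + 8)) = 7168/(-28) = -256
  a_4 = (5)(6)(-256) / ((4 - 8)(4 + 8)) = -7680/(-48) = 160
  a_2 = (3)(4)(160) / ((2 - 8)(2 + 8)) = 1920/(-60) = -32
  a_0 = (1)(2)(-32) / ((0 - 8)(0 + 8)) = -64/(-64) = 1
Hence T_8(x) = 128 x^8 - 256 x^6 + 160 x^4 - 32 x^2 + 1.

T_8(x); series = 128 x^8 - 256 x^6 + 160 x^4 - 32 x^2 + 1


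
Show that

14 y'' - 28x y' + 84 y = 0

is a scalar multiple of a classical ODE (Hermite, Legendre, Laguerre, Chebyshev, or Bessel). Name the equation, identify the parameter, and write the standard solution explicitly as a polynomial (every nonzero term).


All three coefficients share the factor 14; dividing through by 14 gives  y'' - 2x y' + 6 y = 0.
This matches the Hermite equation y'' - 2x y' + 2n y = 0 with 2n = 6, so n = 3; the polynomial solution is H_3(x).
With y = sum_k a_k x^k, matching x^k gives (k+2)(k+1) a_{k+2} = 2(k - n) a_k = 2(k - 3) a_k. The right side vanishes at k = 3, so the series with the parity of 3 terminates at degree 3.
Standard normalization: leading coefficient of H_n is 2^n, so a_3 = 2^3 = 8. Work downward with a_k = (k+1)(k+2) a_{k+2} / (2(k - n)):
  a_1 = (2)(3)(8) / (2(1 - 3)) = 48/(-4) = -12
Hence H_3(x) = 8 x^3 - 12 x.

H_3(x); series = 8 x^3 - 12 x


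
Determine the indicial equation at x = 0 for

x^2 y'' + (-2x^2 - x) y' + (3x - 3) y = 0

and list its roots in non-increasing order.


Divide by x^2 to reach normal form y'' + P_1(x) y' + P_2(x) y = 0 with P_1(x) = -2 - 1/x and P_2(x) = 3/x - 3/x^2.
x = 0 is a singular point because the y'-coefficient -2 - 1/x has a pole at x = 0 and the y-coefficient 3/x - 3/x^2 has a pole at x = 0.
It is a regular singular point because x P_1(x) = p(x) = -2x - 1 and x^2 P_2(x) = q(x) = 3x - 3 are polynomials, hence analytic at x = 0.
p(0) = -1,  q(0) = -3.
Indicial equation: r(r-1) + p(0) r + q(0) = 0, i.e. r^2 + (p(0) - 1) r + q(0) = 0, i.e. r^2 - 2 r - 3 = 0.
Discriminant: (-2)^2 - 4(-3) = 16, so r = (2 ± 4)/2.
Solving: r_1 = 3, r_2 = -1.

indicial: r^2 - 2 r - 3 = 0; roots r_1 = 3, r_2 = -1


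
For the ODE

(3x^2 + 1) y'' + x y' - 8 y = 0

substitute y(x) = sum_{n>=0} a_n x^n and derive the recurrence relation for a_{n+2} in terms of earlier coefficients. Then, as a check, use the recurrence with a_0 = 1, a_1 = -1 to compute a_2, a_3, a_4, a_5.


Substitute y = sum_n a_n x^n.
(1 + 3 x^2) y'' contributes (n+2)(n+1) a_{n+2} + 3 n(n-1) a_n at x^n.
x y'(x) contributes n a_n at x^n.
-8 y(x) contributes -8 a_n at x^n.
Matching x^n: (n+2)(n+1) a_{n+2} + (3 n(n-1) + n - 8) a_n = 0.
Thus a_{n+2} = (-3 n(n-1) - n + 8) / ((n+1)(n+2)) * a_n.

Check with a_0 = 1, a_1 = -1 (apply the recurrence for n = 0, 1, 2, 3): a_0 = 1, a_1 = -1, a_2 = 4, a_3 = -7/6, a_4 = 0, a_5 = 91/120.

a_(n+2) = (-3 n(n-1) - n + 8) / ((n+1)(n+2)) * a_n; check: a_0 = 1, a_1 = -1, a_2 = 4, a_3 = -7/6, a_4 = 0, a_5 = 91/120


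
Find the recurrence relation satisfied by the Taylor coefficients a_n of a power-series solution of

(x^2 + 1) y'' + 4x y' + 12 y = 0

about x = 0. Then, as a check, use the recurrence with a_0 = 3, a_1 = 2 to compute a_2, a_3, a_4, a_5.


Substitute y = sum_n a_n x^n.
(1 + 1 x^2) y'' contributes (n+2)(n+1) a_{n+2} + n(n-1) a_n at x^n.
4 x y'(x) contributes 4 n a_n at x^n.
12 y(x) contributes 12 a_n at x^n.
Matching x^n: (n+2)(n+1) a_{n+2} + (n(n-1) + 4 n + 12) a_n = 0.
Thus a_{n+2} = (-n(n-1) - 4 n - 12) / ((n+1)(n+2)) * a_n.

Check with a_0 = 3, a_1 = 2 (apply the recurrence for n = 0, 1, 2, 3): a_0 = 3, a_1 = 2, a_2 = -18, a_3 = -16/3, a_4 = 33, a_5 = 8.

a_(n+2) = (-n(n-1) - 4 n - 12) / ((n+1)(n+2)) * a_n; check: a_0 = 3, a_1 = 2, a_2 = -18, a_3 = -16/3, a_4 = 33, a_5 = 8


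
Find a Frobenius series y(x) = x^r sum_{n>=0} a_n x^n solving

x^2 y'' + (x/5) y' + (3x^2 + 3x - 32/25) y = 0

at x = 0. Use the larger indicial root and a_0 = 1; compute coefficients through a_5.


Write in Frobenius form y'' + (p(x)/x) y' + (q(x)/x^2) y = 0:
  p(x) = 1/5,  q(x) = 3x^2 + 3x - 32/25.
Indicial equation: r(r-1) + (1/5) r + (-32/25) = 0 -> roots r_1 = 8/5, r_2 = -4/5.
Take r = r_1 = 8/5. Let y(x) = x^r sum_{n>=0} a_n x^n with a_0 = 1.
Substitute y = x^r sum a_n x^n and match x^{r+n}. The recurrence is
  D(n) a_n + 3 a_{n-1} + 3 a_{n-2} = 0,  where D(n) = (r+n)(r+n-1) + (1/5)(r+n) + (-32/25).
  a_n = [-3 a_{n-1} - 3 a_{n-2}] / D(n).
Since the indicial polynomial factors as (r - r_1)(r - r_2), D(n) = (r_1 + n - r_1)(r_1 + n - r_2) = n(n + 12/5).
Evaluating step by step (a_0 = 1):
  n = 1: D(1) = 1(1 + 12/5) = 17/5; numerator = -3(1) = -3; a_1 = (-3)/(17/5) = -15/17
  n = 2: D(2) = 2(2 + 12/5) = 44/5; numerator = -3(-15/17) - 3(1) = -6/17; a_2 = (-6/17)/(44/5) = -15/374
  n = 3: D(3) = 3(3 + 12/5) = 81/5; numerator = -3(-15/374) - 3(-15/17) = 1035/374; a_3 = (1035/374)/(81/5) = 575/3366
  n = 4: D(4) = 4(4 + 12/5) = 128/5; numerator = -3(575/3366) - 3(-15/374) = -20/51; a_4 = (-20/51)/(128/5) = -25/1632
  n = 5: D(5) = 5(5 + 12/5) = 37; numerator = -3(-25/1632) - 3(575/3366) = -8375/17952; a_5 = (-8375/17952)/(37) = -8375/664224

r = 8/5; a_0 = 1; a_1 = -15/17; a_2 = -15/374; a_3 = 575/3366; a_4 = -25/1632; a_5 = -8375/664224


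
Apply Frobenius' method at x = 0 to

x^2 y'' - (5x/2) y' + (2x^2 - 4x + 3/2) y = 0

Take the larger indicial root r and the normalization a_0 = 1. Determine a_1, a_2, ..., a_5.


Write in Frobenius form y'' + (p(x)/x) y' + (q(x)/x^2) y = 0:
  p(x) = -5/2,  q(x) = 2x^2 - 4x + 3/2.
Indicial equation: r(r-1) + (-5/2) r + (3/2) = 0 -> roots r_1 = 3, r_2 = 1/2.
Take r = r_1 = 3. Let y(x) = x^r sum_{n>=0} a_n x^n with a_0 = 1.
Substitute y = x^r sum a_n x^n and match x^{r+n}. The recurrence is
  D(n) a_n - 4 a_{n-1} + 2 a_{n-2} = 0,  where D(n) = (r+n)(r+n-1) + (-5/2)(r+n) + (3/2).
  a_n = [4 a_{n-1} - 2 a_{n-2}] / D(n).
Since the indicial polynomial factors as (r - r_1)(r - r_2), D(n) = (r_1 + n - r_1)(r_1 + n - r_2) = n(n + 5/2).
Evaluating step by step (a_0 = 1):
  n = 1: D(1) = 1(1 + 5/2) = 7/2; numerator = 4(1) = 4; a_1 = (4)/(7/2) = 8/7
  n = 2: D(2) = 2(2 + 5/2) = 9; numerator = 4(8/7) - 2(1) = 18/7; a_2 = (18/7)/(9) = 2/7
  n = 3: D(3) = 3(3 + 5/2) = 33/2; numerator = 4(2/7) - 2(8/7) = -8/7; a_3 = (-8/7)/(33/2) = -16/231
  n = 4: D(4) = 4(4 + 5/2) = 26; numerator = 4(-16/231) - 2(2/7) = -28/33; a_4 = (-28/33)/(26) = -14/429
  n = 5: D(5) = 5(5 + 5/2) = 75/2; numerator = 4(-14/429) - 2(-16/231) = 8/1001; a_5 = (8/1001)/(75/2) = 16/75075

r = 3; a_0 = 1; a_1 = 8/7; a_2 = 2/7; a_3 = -16/231; a_4 = -14/429; a_5 = 16/75075


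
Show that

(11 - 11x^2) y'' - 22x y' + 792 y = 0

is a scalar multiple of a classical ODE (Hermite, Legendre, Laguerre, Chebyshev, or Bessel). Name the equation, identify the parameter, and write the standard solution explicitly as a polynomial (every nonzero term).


All three coefficients share the factor 11; dividing through by 11 gives  (1 - x^2) y'' - 2x y' + 72 y = 0.
This matches the Legendre equation (1 - x^2) y'' - 2x y' + n(n+1) y = 0 (note the -2x y' term) with n(n+1) = 72, so n = 8; the polynomial solution is P_8(x).
With y = sum_k a_k x^k, matching x^k gives (k+2)(k+1) a_{k+2} = [k(k+1) - n(n+1)] a_k = (k - 8)(k + 9) a_k. The right side vanishes at k = 8, so the series with the parity of 8 terminates at degree 8.
Standard normalization (P_n(1) = 1): leading coefficient (2n)!/(2^n (n!)^2) = 20922789888000/(256*1625702400) = 6435/128, so a_8 = 6435/128. Work downward with a_k = (k+1)(k+2) a_{k+2} / ((k - 8)(k + 9)):
  a_6 = (7)(8)(6435/128) / ((6 - 8)(6 + 9)) = (45045/16)/(-30) = -3003/32
  a_4 = (5)(6)(-3003/32) / ((4 - 8)(4 + 9)) = (-45045/16)/(-52) = 3465/64
  a_2 = (3)(4)(3465/64) / ((2 - 8)(2 + 9)) = (10395/16)/(-66) = -315/32
  a_0 = (1)(2)(-315/32) / ((0 - 8)(0 + 9)) = (-315/16)/(-72) = 35/128
Hence P_8(x) = 6435 x^8/128 - 3003 x^6/32 + 3465 x^4/64 - 315 x^2/32 + 35/128.

P_8(x); series = 6435 x^8/128 - 3003 x^6/32 + 3465 x^4/64 - 315 x^2/32 + 35/128


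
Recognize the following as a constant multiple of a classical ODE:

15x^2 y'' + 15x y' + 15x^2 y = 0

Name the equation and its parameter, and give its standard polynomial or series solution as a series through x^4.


All three coefficients share the factor 15; dividing through by 15 gives  x^2 y'' + x y' + x^2 y = 0.
This matches the Bessel equation x^2 y'' + x y' + (x^2 - nu^2) y = 0 with nu^2 = 0, so nu = 0; the solution bounded at x = 0 is J_0(x).
Frobenius at x = 0: indicial roots ±nu; for r = nu the recurrence k(k + 2nu) c_k = -c_{k-2} gives the standard series J_nu(x) = sum_{k>=0} (-1)^k / (k! (k+nu)!) (x/2)^(2k+nu). Evaluate the first 3 terms:
  k = 0: (-1)^0 / (0! * 0! * 2^0) x^0 = 1/(1*1*1) x^0 = (1) x^0
  k = 1: (-1)^1 / (1! * 1! * 2^2) x^2 = -1/(1*1*4) x^2 = (-1/4) x^2
  k = 2: (-1)^2 / (2! * 2! * 2^4) x^4 = 1/(2*2*16) x^4 = (1/64) x^4
Hence J_0(x) = x^4/64 - x^2/4 + 1 + ....

J_0(x); series = x^4/64 - x^2/4 + 1


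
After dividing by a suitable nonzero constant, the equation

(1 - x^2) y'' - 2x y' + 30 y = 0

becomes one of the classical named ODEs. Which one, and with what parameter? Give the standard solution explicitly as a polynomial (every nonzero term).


The equation is already in a standard form:  (1 - x^2) y'' - 2x y' + 30 y = 0.
This matches the Legendre equation (1 - x^2) y'' - 2x y' + n(n+1) y = 0 (note the -2x y' term) with n(n+1) = 30, so n = 5; the polynomial solution is P_5(x).
With y = sum_k a_k x^k, matching x^k gives (k+2)(k+1) a_{k+2} = [k(k+1) - n(n+1)] a_k = (k - 5)(k + 6) a_k. The right side vanishes at k = 5, so the series with the parity of 5 terminates at degree 5.
Standard normalization (P_n(1) = 1): leading coefficient (2n)!/(2^n (n!)^2) = 3628800/(32*14400) = 63/8, so a_5 = 63/8. Work downward with a_k = (k+1)(k+2) a_{k+2} / ((k - 5)(k + 6)):
  a_3 = (4)(5)(63/8) / ((3 - 5)(3 + 6)) = (315/2)/(-18) = -35/4
  a_1 = (2)(3)(-35/4) / ((1 - 5)(1 + 6)) = (-105/2)/(-28) = 15/8
Hence P_5(x) = 63 x^5/8 - 35 x^3/4 + 15 x/8.

P_5(x); series = 63 x^5/8 - 35 x^3/4 + 15 x/8


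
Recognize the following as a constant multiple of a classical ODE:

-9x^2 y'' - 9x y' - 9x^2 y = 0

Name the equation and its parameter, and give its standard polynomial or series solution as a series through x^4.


All three coefficients share the factor -9; dividing through by -9 gives  x^2 y'' + x y' + x^2 y = 0.
This matches the Bessel equation x^2 y'' + x y' + (x^2 - nu^2) y = 0 with nu^2 = 0, so nu = 0; the solution bounded at x = 0 is J_0(x).
Frobenius at x = 0: indicial roots ±nu; for r = nu the recurrence k(k + 2nu) c_k = -c_{k-2} gives the standard series J_nu(x) = sum_{k>=0} (-1)^k / (k! (k+nu)!) (x/2)^(2k+nu). Evaluate the first 3 terms:
  k = 0: (-1)^0 / (0! * 0! * 2^0) x^0 = 1/(1*1*1) x^0 = (1) x^0
  k = 1: (-1)^1 / (1! * 1! * 2^2) x^2 = -1/(1*1*4) x^2 = (-1/4) x^2
  k = 2: (-1)^2 / (2! * 2! * 2^4) x^4 = 1/(2*2*16) x^4 = (1/64) x^4
Hence J_0(x) = x^4/64 - x^2/4 + 1 + ....

J_0(x); series = x^4/64 - x^2/4 + 1


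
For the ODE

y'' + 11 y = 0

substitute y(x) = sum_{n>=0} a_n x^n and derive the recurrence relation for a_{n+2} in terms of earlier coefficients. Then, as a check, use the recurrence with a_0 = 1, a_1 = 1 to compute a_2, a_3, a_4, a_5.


Substitute y = sum_n a_n x^n into y'' + (const) y = 0.
y''(x) = sum_{n>=0} (n+2)(n+1) a_{n+2} x^n.
The ODE becomes sum_n [(n+2)(n+1) a_{n+2} + 11 a_n] x^n = 0.
Setting each coefficient to zero gives the recurrence:
  (n+2)(n+1) a_{n+2} + 11 a_n = 0,
  a_{n+2} = -11 / ((n+1)(n+2)) a_n.

Check with a_0 = 1, a_1 = 1 (apply the recurrence for n = 0, 1, 2, 3): a_0 = 1, a_1 = 1, a_2 = -11/2, a_3 = -11/6, a_4 = 121/24, a_5 = 121/120.

a_{n+2} = -11/((n+1)(n+2)) * a_n; check: a_0 = 1, a_1 = 1, a_2 = -11/2, a_3 = -11/6, a_4 = 121/24, a_5 = 121/120


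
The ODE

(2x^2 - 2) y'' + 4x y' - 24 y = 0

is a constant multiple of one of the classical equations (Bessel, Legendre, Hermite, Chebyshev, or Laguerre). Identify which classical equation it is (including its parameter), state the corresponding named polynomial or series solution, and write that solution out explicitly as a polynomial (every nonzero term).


All three coefficients share the factor -2; dividing through by -2 gives  (1 - x^2) y'' - 2x y' + 12 y = 0.
This matches the Legendre equation (1 - x^2) y'' - 2x y' + n(n+1) y = 0 (note the -2x y' term) with n(n+1) = 12, so n = 3; the polynomial solution is P_3(x).
With y = sum_k a_k x^k, matching x^k gives (k+2)(k+1) a_{k+2} = [k(k+1) - n(n+1)] a_k = (k - 3)(k + 4) a_k. The right side vanishes at k = 3, so the series with the parity of 3 terminates at degree 3.
Standard normalization (P_n(1) = 1): leading coefficient (2n)!/(2^n (n!)^2) = 720/(8*36) = 5/2, so a_3 = 5/2. Work downward with a_k = (k+1)(k+2) a_{k+2} / ((k - 3)(k + 4)):
  a_1 = (2)(3)(5/2) / ((1 - 3)(1 + 4)) = 15/(-10) = -3/2
Hence P_3(x) = 5 x^3/2 - 3 x/2.

P_3(x); series = 5 x^3/2 - 3 x/2


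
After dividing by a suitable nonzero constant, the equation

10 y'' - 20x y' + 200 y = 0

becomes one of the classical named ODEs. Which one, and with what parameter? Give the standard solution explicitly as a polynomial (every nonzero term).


All three coefficients share the factor 10; dividing through by 10 gives  y'' - 2x y' + 20 y = 0.
This matches the Hermite equation y'' - 2x y' + 2n y = 0 with 2n = 20, so n = 10; the polynomial solution is H_10(x).
With y = sum_k a_k x^k, matching x^k gives (k+2)(k+1) a_{k+2} = 2(k - n) a_k = 2(k - 10) a_k. The right side vanishes at k = 10, so the series with the parity of 10 terminates at degree 10.
Standard normalization: leading coefficient of H_n is 2^n, so a_10 = 2^10 = 1024. Work downward with a_k = (k+1)(k+2) a_{k+2} / (2(k - n)):
  a_8 = (9)(10)(1024) / (2(8 - 10)) = 92160/(-4) = -23040
  a_6 = (7)(8)(-23040) / (2(6 - 10)) = -1290240/(-8) = 161280
  a_4 = (5)(6)(161280) / (2(4 - 10)) = 4838400/(-12) = -403200
  a_2 = (3)(4)(-403200) / (2(2 - 10)) = -4838400/(-16) = 302400
  a_0 = (1)(2)(302400) / (2(0 - 10)) = 604800/(-20) = -30240
Hence H_10(x) = 1024 x^10 - 23040 x^8 + 161280 x^6 - 403200 x^4 + 302400 x^2 - 30240.

H_10(x); series = 1024 x^10 - 23040 x^8 + 161280 x^6 - 403200 x^4 + 302400 x^2 - 30240


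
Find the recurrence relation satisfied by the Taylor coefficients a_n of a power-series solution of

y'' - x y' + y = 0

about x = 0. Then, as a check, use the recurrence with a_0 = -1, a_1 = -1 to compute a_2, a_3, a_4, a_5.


Substitute y = sum_n a_n x^n.
y''(x) has coefficient (n+2)(n+1) a_{n+2} at x^n;
-x y'(x) has coefficient -n a_n at x^n (shift);
y(x) has coefficient 1 a_n at x^n.
Matching x^n: (n+2)(n+1) a_{n+2} + (-n + 1) a_n = 0.
Thus a_{n+2} = (n - 1) / ((n+1)(n+2)) * a_n.

Check with a_0 = -1, a_1 = -1 (apply the recurrence for n = 0, 1, 2, 3): a_0 = -1, a_1 = -1, a_2 = 1/2, a_3 = 0, a_4 = 1/24, a_5 = 0.

a_(n+2) = (n - 1) / ((n+1)(n+2)) * a_n; check: a_0 = -1, a_1 = -1, a_2 = 1/2, a_3 = 0, a_4 = 1/24, a_5 = 0


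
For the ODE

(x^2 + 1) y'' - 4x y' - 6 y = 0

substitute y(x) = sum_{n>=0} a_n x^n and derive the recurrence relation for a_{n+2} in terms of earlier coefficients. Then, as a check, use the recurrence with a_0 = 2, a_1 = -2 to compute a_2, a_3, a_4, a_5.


Substitute y = sum_n a_n x^n.
(1 + 1 x^2) y'' contributes (n+2)(n+1) a_{n+2} + n(n-1) a_n at x^n.
-4 x y'(x) contributes -4 n a_n at x^n.
-6 y(x) contributes -6 a_n at x^n.
Matching x^n: (n+2)(n+1) a_{n+2} + (n(n-1) - 4 n - 6) a_n = 0.
Thus a_{n+2} = (-n(n-1) + 4 n + 6) / ((n+1)(n+2)) * a_n.

Check with a_0 = 2, a_1 = -2 (apply the recurrence for n = 0, 1, 2, 3): a_0 = 2, a_1 = -2, a_2 = 6, a_3 = -10/3, a_4 = 6, a_5 = -2.

a_(n+2) = (-n(n-1) + 4 n + 6) / ((n+1)(n+2)) * a_n; check: a_0 = 2, a_1 = -2, a_2 = 6, a_3 = -10/3, a_4 = 6, a_5 = -2


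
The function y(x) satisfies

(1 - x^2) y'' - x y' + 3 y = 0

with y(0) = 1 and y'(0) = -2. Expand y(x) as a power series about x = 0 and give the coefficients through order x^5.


Ansatz: y(x) = sum_{n>=0} a_n x^n, so y'(x) = sum_{n>=1} n a_n x^(n-1) and y''(x) = sum_{n>=2} n(n-1) a_n x^(n-2).
Substitute into P(x) y'' + Q(x) y' + R(x) y = 0 with P(x) = 1 - x^2, Q(x) = -x, R(x) = 3, and match powers of x.
Initial conditions: a_0 = 1, a_1 = -2.
Setting the coefficient of each power of x to zero and solving order by order (substituting the coefficients already found):
  x^0: 2 a_2 + 3 a_0 = 0  ->  2 a_2 = -3 a_0 = -3  ->  a_2 = -3/2
  x^1: 6 a_3 + 2 a_1 = 0  ->  6 a_3 = -2 a_1 = 4  ->  a_3 = 2/3
  x^2: 12 a_4 - a_2 = 0  ->  12 a_4 = a_2 = -3/2  ->  a_4 = -1/8
  x^3: 20 a_5 - 6 a_3 = 0  ->  20 a_5 = 6 a_3 = 4  ->  a_5 = 1/5
Truncated series: y(x) = 1 - 2 x - (3/2) x^2 + (2/3) x^3 - (1/8) x^4 + (1/5) x^5 + O(x^6).

a_0 = 1; a_1 = -2; a_2 = -3/2; a_3 = 2/3; a_4 = -1/8; a_5 = 1/5


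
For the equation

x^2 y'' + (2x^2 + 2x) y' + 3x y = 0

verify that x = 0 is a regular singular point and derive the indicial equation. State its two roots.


Divide by x^2 to reach normal form y'' + P_1(x) y' + P_2(x) y = 0 with P_1(x) = 2 + 2/x and P_2(x) = 3/x.
x = 0 is a singular point because the y'-coefficient 2 + 2/x has a pole at x = 0 and the y-coefficient 3/x has a pole at x = 0.
It is a regular singular point because x P_1(x) = p(x) = 2x + 2 and x^2 P_2(x) = q(x) = 3x are polynomials, hence analytic at x = 0.
p(0) = 2,  q(0) = 0.
Indicial equation: r(r-1) + p(0) r + q(0) = 0, i.e. r^2 + (p(0) - 1) r + q(0) = 0, i.e. r^2 + 1 r = 0.
Discriminant: (1)^2 - 4(0) = 1, so r = (-1 ± 1)/2.
Solving: r_1 = 0, r_2 = -1.

indicial: r^2 + 1 r = 0; roots r_1 = 0, r_2 = -1


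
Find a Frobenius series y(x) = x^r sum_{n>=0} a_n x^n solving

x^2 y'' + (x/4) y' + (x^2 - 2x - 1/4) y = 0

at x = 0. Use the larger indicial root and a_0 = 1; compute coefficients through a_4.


Write in Frobenius form y'' + (p(x)/x) y' + (q(x)/x^2) y = 0:
  p(x) = 1/4,  q(x) = x^2 - 2x - 1/4.
Indicial equation: r(r-1) + (1/4) r + (-1/4) = 0 -> roots r_1 = 1, r_2 = -1/4.
Take r = r_1 = 1. Let y(x) = x^r sum_{n>=0} a_n x^n with a_0 = 1.
Substitute y = x^r sum a_n x^n and match x^{r+n}. The recurrence is
  D(n) a_n - 2 a_{n-1} + 1 a_{n-2} = 0,  where D(n) = (r+n)(r+n-1) + (1/4)(r+n) + (-1/4).
  a_n = [2 a_{n-1} - 1 a_{n-2}] / D(n).
Since the indicial polynomial factors as (r - r_1)(r - r_2), D(n) = (r_1 + n - r_1)(r_1 + n - r_2) = n(n + 5/4).
Evaluating step by step (a_0 = 1):
  n = 1: D(1) = 1(1 + 5/4) = 9/4; numerator = 2(1) = 2; a_1 = (2)/(9/4) = 8/9
  n = 2: D(2) = 2(2 + 5/4) = 13/2; numerator = 2(8/9) - 1(1) = 7/9; a_2 = (7/9)/(13/2) = 14/117
  n = 3: D(3) = 3(3 + 5/4) = 51/4; numerator = 2(14/117) - 1(8/9) = -76/117; a_3 = (-76/117)/(51/4) = -304/5967
  n = 4: D(4) = 4(4 + 5/4) = 21; numerator = 2(-304/5967) - 1(14/117) = -1322/5967; a_4 = (-1322/5967)/(21) = -1322/125307

r = 1; a_0 = 1; a_1 = 8/9; a_2 = 14/117; a_3 = -304/5967; a_4 = -1322/125307


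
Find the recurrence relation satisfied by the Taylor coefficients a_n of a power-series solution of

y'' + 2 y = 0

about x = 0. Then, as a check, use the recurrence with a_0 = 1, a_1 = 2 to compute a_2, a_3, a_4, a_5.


Substitute y = sum_n a_n x^n into y'' + (const) y = 0.
y''(x) = sum_{n>=0} (n+2)(n+1) a_{n+2} x^n.
The ODE becomes sum_n [(n+2)(n+1) a_{n+2} + 2 a_n] x^n = 0.
Setting each coefficient to zero gives the recurrence:
  (n+2)(n+1) a_{n+2} + 2 a_n = 0,
  a_{n+2} = -2 / ((n+1)(n+2)) a_n.

Check with a_0 = 1, a_1 = 2 (apply the recurrence for n = 0, 1, 2, 3): a_0 = 1, a_1 = 2, a_2 = -1, a_3 = -2/3, a_4 = 1/6, a_5 = 1/15.

a_{n+2} = -2/((n+1)(n+2)) * a_n; check: a_0 = 1, a_1 = 2, a_2 = -1, a_3 = -2/3, a_4 = 1/6, a_5 = 1/15


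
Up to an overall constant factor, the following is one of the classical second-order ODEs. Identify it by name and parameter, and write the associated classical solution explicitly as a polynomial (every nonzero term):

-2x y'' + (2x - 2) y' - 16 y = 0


All three coefficients share the factor -2; dividing through by -2 gives  x y'' + (1 - x) y' + 8 y = 0.
This matches the Laguerre equation x y'' + (1 - x) y' + n y = 0 with n = 8; the polynomial solution is L_8(x).
With y = sum_k a_k x^k, matching x^k gives (k+1)k a_{k+1} + (k+1) a_{k+1} - k a_k + n a_k = 0, i.e. (k+1)^2 a_{k+1} = (k - n) a_k = (k - 8) a_k. The right side vanishes at k = 8, so the series terminates at degree 8.
Standard normalization L_n(0) = 1 gives a_0 = 1. Work upward with a_{k+1} = (k - 8) a_k / (k+1)^2:
  a_1 = (0 - 8)(1) / 1^2 = -8/1 = -8
  a_2 = (1 - 8)(-8) / 2^2 = 56/4 = 14
  a_3 = (2 - 8)(14) / 3^2 = -84/9 = -28/3
  a_4 = (3 - 8)(-28/3) / 4^2 = (140/3)/16 = 35/12
  a_5 = (4 - 8)(35/12) / 5^2 = (-35/3)/25 = -7/15
  a_6 = (5 - 8)(-7/15) / 6^2 = (7/5)/36 = 7/180
  a_7 = (6 - 8)(7/180) / 7^2 = (-7/90)/49 = -1/630
  a_8 = (7 - 8)(-1/630) / 8^2 = (1/630)/64 = 1/40320
Hence L_8(x) = x^8/40320 - x^7/630 + 7 x^6/180 - 7 x^5/15 + 35 x^4/12 - 28 x^3/3 + 14 x^2 - 8 x + 1.

L_8(x); series = x^8/40320 - x^7/630 + 7 x^6/180 - 7 x^5/15 + 35 x^4/12 - 28 x^3/3 + 14 x^2 - 8 x + 1


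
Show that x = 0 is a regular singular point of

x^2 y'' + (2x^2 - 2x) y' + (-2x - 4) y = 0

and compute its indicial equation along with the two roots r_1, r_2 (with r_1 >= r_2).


Divide by x^2 to reach normal form y'' + P_1(x) y' + P_2(x) y = 0 with P_1(x) = 2 - 2/x and P_2(x) = -2/x - 4/x^2.
x = 0 is a singular point because the y'-coefficient 2 - 2/x has a pole at x = 0 and the y-coefficient -2/x - 4/x^2 has a pole at x = 0.
It is a regular singular point because x P_1(x) = p(x) = 2x - 2 and x^2 P_2(x) = q(x) = -2x - 4 are polynomials, hence analytic at x = 0.
p(0) = -2,  q(0) = -4.
Indicial equation: r(r-1) + p(0) r + q(0) = 0, i.e. r^2 + (p(0) - 1) r + q(0) = 0, i.e. r^2 - 3 r - 4 = 0.
Discriminant: (-3)^2 - 4(-4) = 25, so r = (3 ± 5)/2.
Solving: r_1 = 4, r_2 = -1.

indicial: r^2 - 3 r - 4 = 0; roots r_1 = 4, r_2 = -1


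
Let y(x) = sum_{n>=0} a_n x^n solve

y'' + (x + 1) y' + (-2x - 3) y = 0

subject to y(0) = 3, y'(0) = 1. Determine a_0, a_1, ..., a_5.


Ansatz: y(x) = sum_{n>=0} a_n x^n, so y'(x) = sum_{n>=1} n a_n x^(n-1) and y''(x) = sum_{n>=2} n(n-1) a_n x^(n-2).
Substitute into P(x) y'' + Q(x) y' + R(x) y = 0 with P(x) = 1, Q(x) = x + 1, R(x) = -2x - 3, and match powers of x.
Initial conditions: a_0 = 3, a_1 = 1.
Setting the coefficient of each power of x to zero and solving order by order (substituting the coefficients already found):
  x^0: 2 a_2 + a_1 - 3 a_0 = 0  ->  2 a_2 = -a_1 + 3 a_0 = 8  ->  a_2 = 4
  x^1: 6 a_3 + 2 a_2 - 2 a_1 - 2 a_0 = 0  ->  6 a_3 = -2 a_2 + 2 a_1 + 2 a_0 = 0  ->  a_3 = 0
  x^2: 12 a_4 + 3 a_3 - a_2 - 2 a_1 = 0  ->  12 a_4 = -3 a_3 + a_2 + 2 a_1 = 6  ->  a_4 = 1/2
  x^3: 20 a_5 + 4 a_4 - 2 a_2 = 0  ->  20 a_5 = -4 a_4 + 2 a_2 = 6  ->  a_5 = 3/10
Truncated series: y(x) = 3 + x + 4 x^2 + (1/2) x^4 + (3/10) x^5 + O(x^6).

a_0 = 3; a_1 = 1; a_2 = 4; a_3 = 0; a_4 = 1/2; a_5 = 3/10


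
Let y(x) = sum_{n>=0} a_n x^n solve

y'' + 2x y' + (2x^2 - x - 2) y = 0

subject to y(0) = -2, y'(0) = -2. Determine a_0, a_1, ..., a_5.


Ansatz: y(x) = sum_{n>=0} a_n x^n, so y'(x) = sum_{n>=1} n a_n x^(n-1) and y''(x) = sum_{n>=2} n(n-1) a_n x^(n-2).
Substitute into P(x) y'' + Q(x) y' + R(x) y = 0 with P(x) = 1, Q(x) = 2x, R(x) = 2x^2 - x - 2, and match powers of x.
Initial conditions: a_0 = -2, a_1 = -2.
Setting the coefficient of each power of x to zero and solving order by order (substituting the coefficients already found):
  x^0: 2 a_2 - 2 a_0 = 0  ->  2 a_2 = 2 a_0 = -4  ->  a_2 = -2
  x^1: 6 a_3 - a_0 = 0  ->  6 a_3 = a_0 = -2  ->  a_3 = -1/3
  x^2: 12 a_4 + 2 a_2 - a_1 + 2 a_0 = 0  ->  12 a_4 = -2 a_2 + a_1 - 2 a_0 = 6  ->  a_4 = 1/2
  x^3: 20 a_5 + 4 a_3 - a_2 + 2 a_1 = 0  ->  20 a_5 = -4 a_3 + a_2 - 2 a_1 = 10/3  ->  a_5 = 1/6
Truncated series: y(x) = -2 - 2 x - 2 x^2 - (1/3) x^3 + (1/2) x^4 + (1/6) x^5 + O(x^6).

a_0 = -2; a_1 = -2; a_2 = -2; a_3 = -1/3; a_4 = 1/2; a_5 = 1/6


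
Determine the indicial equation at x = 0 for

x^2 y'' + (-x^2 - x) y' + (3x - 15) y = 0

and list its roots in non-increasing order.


Divide by x^2 to reach normal form y'' + P_1(x) y' + P_2(x) y = 0 with P_1(x) = -1 - 1/x and P_2(x) = 3/x - 15/x^2.
x = 0 is a singular point because the y'-coefficient -1 - 1/x has a pole at x = 0 and the y-coefficient 3/x - 15/x^2 has a pole at x = 0.
It is a regular singular point because x P_1(x) = p(x) = -x - 1 and x^2 P_2(x) = q(x) = 3x - 15 are polynomials, hence analytic at x = 0.
p(0) = -1,  q(0) = -15.
Indicial equation: r(r-1) + p(0) r + q(0) = 0, i.e. r^2 + (p(0) - 1) r + q(0) = 0, i.e. r^2 - 2 r - 15 = 0.
Discriminant: (-2)^2 - 4(-15) = 64, so r = (2 ± 8)/2.
Solving: r_1 = 5, r_2 = -3.

indicial: r^2 - 2 r - 15 = 0; roots r_1 = 5, r_2 = -3


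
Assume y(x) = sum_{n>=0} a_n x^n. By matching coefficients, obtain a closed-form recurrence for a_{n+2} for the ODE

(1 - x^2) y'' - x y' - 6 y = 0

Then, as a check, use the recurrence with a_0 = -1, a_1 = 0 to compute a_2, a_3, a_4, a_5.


Substitute y = sum_n a_n x^n.
(1 - 1 x^2) y'' contributes (n+2)(n+1) a_{n+2} - n(n-1) a_n at x^n.
-x y'(x) contributes -n a_n at x^n.
-6 y(x) contributes -6 a_n at x^n.
Matching x^n: (n+2)(n+1) a_{n+2} + (-n(n-1) - n - 6) a_n = 0.
Thus a_{n+2} = (n(n-1) + n + 6) / ((n+1)(n+2)) * a_n.

Check with a_0 = -1, a_1 = 0 (apply the recurrence for n = 0, 1, 2, 3): a_0 = -1, a_1 = 0, a_2 = -3, a_3 = 0, a_4 = -5/2, a_5 = 0.

a_(n+2) = (n(n-1) + n + 6) / ((n+1)(n+2)) * a_n; check: a_0 = -1, a_1 = 0, a_2 = -3, a_3 = 0, a_4 = -5/2, a_5 = 0


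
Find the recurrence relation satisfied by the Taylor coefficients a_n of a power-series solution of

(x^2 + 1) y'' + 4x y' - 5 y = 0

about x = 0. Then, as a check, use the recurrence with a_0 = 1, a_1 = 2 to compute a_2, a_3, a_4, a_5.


Substitute y = sum_n a_n x^n.
(1 + 1 x^2) y'' contributes (n+2)(n+1) a_{n+2} + n(n-1) a_n at x^n.
4 x y'(x) contributes 4 n a_n at x^n.
-5 y(x) contributes -5 a_n at x^n.
Matching x^n: (n+2)(n+1) a_{n+2} + (n(n-1) + 4 n - 5) a_n = 0.
Thus a_{n+2} = (-n(n-1) - 4 n + 5) / ((n+1)(n+2)) * a_n.

Check with a_0 = 1, a_1 = 2 (apply the recurrence for n = 0, 1, 2, 3): a_0 = 1, a_1 = 2, a_2 = 5/2, a_3 = 1/3, a_4 = -25/24, a_5 = -13/60.

a_(n+2) = (-n(n-1) - 4 n + 5) / ((n+1)(n+2)) * a_n; check: a_0 = 1, a_1 = 2, a_2 = 5/2, a_3 = 1/3, a_4 = -25/24, a_5 = -13/60


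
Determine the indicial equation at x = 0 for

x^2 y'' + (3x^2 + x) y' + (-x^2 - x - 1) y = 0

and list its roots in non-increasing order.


Divide by x^2 to reach normal form y'' + P_1(x) y' + P_2(x) y = 0 with P_1(x) = 3 + 1/x and P_2(x) = -1 - 1/x - 1/x^2.
x = 0 is a singular point because the y'-coefficient 3 + 1/x has a pole at x = 0 and the y-coefficient -1 - 1/x - 1/x^2 has a pole at x = 0.
It is a regular singular point because x P_1(x) = p(x) = 3x + 1 and x^2 P_2(x) = q(x) = -x^2 - x - 1 are polynomials, hence analytic at x = 0.
p(0) = 1,  q(0) = -1.
Indicial equation: r(r-1) + p(0) r + q(0) = 0, i.e. r^2 + (p(0) - 1) r + q(0) = 0, i.e. r^2 - 1 = 0.
Discriminant: (0)^2 - 4(-1) = 4, so r = (0 ± 2)/2.
Solving: r_1 = 1, r_2 = -1.

indicial: r^2 - 1 = 0; roots r_1 = 1, r_2 = -1


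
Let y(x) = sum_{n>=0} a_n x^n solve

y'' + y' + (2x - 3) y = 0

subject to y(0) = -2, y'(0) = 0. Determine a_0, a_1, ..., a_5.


Ansatz: y(x) = sum_{n>=0} a_n x^n, so y'(x) = sum_{n>=1} n a_n x^(n-1) and y''(x) = sum_{n>=2} n(n-1) a_n x^(n-2).
Substitute into P(x) y'' + Q(x) y' + R(x) y = 0 with P(x) = 1, Q(x) = 1, R(x) = 2x - 3, and match powers of x.
Initial conditions: a_0 = -2, a_1 = 0.
Setting the coefficient of each power of x to zero and solving order by order (substituting the coefficients already found):
  x^0: 2 a_2 + a_1 - 3 a_0 = 0  ->  2 a_2 = -a_1 + 3 a_0 = -6  ->  a_2 = -3
  x^1: 6 a_3 + 2 a_2 - 3 a_1 + 2 a_0 = 0  ->  6 a_3 = -2 a_2 + 3 a_1 - 2 a_0 = 10  ->  a_3 = 5/3
  x^2: 12 a_4 + 3 a_3 - 3 a_2 + 2 a_1 = 0  ->  12 a_4 = -3 a_3 + 3 a_2 - 2 a_1 = -14  ->  a_4 = -7/6
  x^3: 20 a_5 + 4 a_4 - 3 a_3 + 2 a_2 = 0  ->  20 a_5 = -4 a_4 + 3 a_3 - 2 a_2 = 47/3  ->  a_5 = 47/60
Truncated series: y(x) = -2 - 3 x^2 + (5/3) x^3 - (7/6) x^4 + (47/60) x^5 + O(x^6).

a_0 = -2; a_1 = 0; a_2 = -3; a_3 = 5/3; a_4 = -7/6; a_5 = 47/60


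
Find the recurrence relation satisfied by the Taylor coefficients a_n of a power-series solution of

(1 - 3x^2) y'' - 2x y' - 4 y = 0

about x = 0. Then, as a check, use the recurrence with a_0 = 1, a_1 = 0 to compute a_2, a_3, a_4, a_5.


Substitute y = sum_n a_n x^n.
(1 - 3 x^2) y'' contributes (n+2)(n+1) a_{n+2} - 3 n(n-1) a_n at x^n.
-2 x y'(x) contributes -2 n a_n at x^n.
-4 y(x) contributes -4 a_n at x^n.
Matching x^n: (n+2)(n+1) a_{n+2} + (-3 n(n-1) - 2 n - 4) a_n = 0.
Thus a_{n+2} = (3 n(n-1) + 2 n + 4) / ((n+1)(n+2)) * a_n.

Check with a_0 = 1, a_1 = 0 (apply the recurrence for n = 0, 1, 2, 3): a_0 = 1, a_1 = 0, a_2 = 2, a_3 = 0, a_4 = 7/3, a_5 = 0.

a_(n+2) = (3 n(n-1) + 2 n + 4) / ((n+1)(n+2)) * a_n; check: a_0 = 1, a_1 = 0, a_2 = 2, a_3 = 0, a_4 = 7/3, a_5 = 0


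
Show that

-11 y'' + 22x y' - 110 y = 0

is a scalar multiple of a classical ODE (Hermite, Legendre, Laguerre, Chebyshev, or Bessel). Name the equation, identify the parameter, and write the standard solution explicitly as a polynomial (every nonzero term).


All three coefficients share the factor -11; dividing through by -11 gives  y'' - 2x y' + 10 y = 0.
This matches the Hermite equation y'' - 2x y' + 2n y = 0 with 2n = 10, so n = 5; the polynomial solution is H_5(x).
With y = sum_k a_k x^k, matching x^k gives (k+2)(k+1) a_{k+2} = 2(k - n) a_k = 2(k - 5) a_k. The right side vanishes at k = 5, so the series with the parity of 5 terminates at degree 5.
Standard normalization: leading coefficient of H_n is 2^n, so a_5 = 2^5 = 32. Work downward with a_k = (k+1)(k+2) a_{k+2} / (2(k - n)):
  a_3 = (4)(5)(32) / (2(3 - 5)) = 640/(-4) = -160
  a_1 = (2)(3)(-160) / (2(1 - 5)) = -960/(-8) = 120
Hence H_5(x) = 32 x^5 - 160 x^3 + 120 x.

H_5(x); series = 32 x^5 - 160 x^3 + 120 x


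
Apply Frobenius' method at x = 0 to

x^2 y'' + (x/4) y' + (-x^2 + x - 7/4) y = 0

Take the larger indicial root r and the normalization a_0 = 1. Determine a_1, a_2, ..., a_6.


Write in Frobenius form y'' + (p(x)/x) y' + (q(x)/x^2) y = 0:
  p(x) = 1/4,  q(x) = -x^2 + x - 7/4.
Indicial equation: r(r-1) + (1/4) r + (-7/4) = 0 -> roots r_1 = 7/4, r_2 = -1.
Take r = r_1 = 7/4. Let y(x) = x^r sum_{n>=0} a_n x^n with a_0 = 1.
Substitute y = x^r sum a_n x^n and match x^{r+n}. The recurrence is
  D(n) a_n + 1 a_{n-1} - 1 a_{n-2} = 0,  where D(n) = (r+n)(r+n-1) + (1/4)(r+n) + (-7/4).
  a_n = [-1 a_{n-1} + 1 a_{n-2}] / D(n).
Since the indicial polynomial factors as (r - r_1)(r - r_2), D(n) = (r_1 + n - r_1)(r_1 + n - r_2) = n(n + 11/4).
Evaluating step by step (a_0 = 1):
  n = 1: D(1) = 1(1 + 11/4) = 15/4; numerator = -1(1) = -1; a_1 = (-1)/(15/4) = -4/15
  n = 2: D(2) = 2(2 + 11/4) = 19/2; numerator = -1(-4/15) + 1(1) = 19/15; a_2 = (19/15)/(19/2) = 2/15
  n = 3: D(3) = 3(3 + 11/4) = 69/4; numerator = -1(2/15) + 1(-4/15) = -2/5; a_3 = (-2/5)/(69/4) = -8/345
  n = 4: D(4) = 4(4 + 11/4) = 27; numerator = -1(-8/345) + 1(2/15) = 18/115; a_4 = (18/115)/(27) = 2/345
  n = 5: D(5) = 5(5 + 11/4) = 155/4; numerator = -1(2/345) + 1(-8/345) = -2/69; a_5 = (-2/69)/(155/4) = -8/10695
  n = 6: D(6) = 6(6 + 11/4) = 105/2; numerator = -1(-8/10695) + 1(2/345) = 14/2139; a_6 = (14/2139)/(105/2) = 4/32085

r = 7/4; a_0 = 1; a_1 = -4/15; a_2 = 2/15; a_3 = -8/345; a_4 = 2/345; a_5 = -8/10695; a_6 = 4/32085


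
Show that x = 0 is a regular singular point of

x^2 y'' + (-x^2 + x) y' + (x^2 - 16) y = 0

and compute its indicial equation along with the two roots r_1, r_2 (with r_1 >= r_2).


Divide by x^2 to reach normal form y'' + P_1(x) y' + P_2(x) y = 0 with P_1(x) = -1 + 1/x and P_2(x) = 1 - 16/x^2.
x = 0 is a singular point because the y'-coefficient -1 + 1/x has a pole at x = 0 and the y-coefficient 1 - 16/x^2 has a pole at x = 0.
It is a regular singular point because x P_1(x) = p(x) = 1 - x and x^2 P_2(x) = q(x) = x^2 - 16 are polynomials, hence analytic at x = 0.
p(0) = 1,  q(0) = -16.
Indicial equation: r(r-1) + p(0) r + q(0) = 0, i.e. r^2 + (p(0) - 1) r + q(0) = 0, i.e. r^2 - 16 = 0.
Discriminant: (0)^2 - 4(-16) = 64, so r = (0 ± 8)/2.
Solving: r_1 = 4, r_2 = -4.

indicial: r^2 - 16 = 0; roots r_1 = 4, r_2 = -4


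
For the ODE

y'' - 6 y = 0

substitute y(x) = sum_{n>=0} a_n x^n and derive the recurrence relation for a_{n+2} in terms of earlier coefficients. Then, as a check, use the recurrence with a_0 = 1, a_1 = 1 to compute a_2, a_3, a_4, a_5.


Substitute y = sum_n a_n x^n into y'' + (const) y = 0.
y''(x) = sum_{n>=0} (n+2)(n+1) a_{n+2} x^n.
The ODE becomes sum_n [(n+2)(n+1) a_{n+2} - 6 a_n] x^n = 0.
Setting each coefficient to zero gives the recurrence:
  (n+2)(n+1) a_{n+2} - 6 a_n = 0,
  a_{n+2} = 6 / ((n+1)(n+2)) a_n.

Check with a_0 = 1, a_1 = 1 (apply the recurrence for n = 0, 1, 2, 3): a_0 = 1, a_1 = 1, a_2 = 3, a_3 = 1, a_4 = 3/2, a_5 = 3/10.

a_{n+2} = 6/((n+1)(n+2)) * a_n; check: a_0 = 1, a_1 = 1, a_2 = 3, a_3 = 1, a_4 = 3/2, a_5 = 3/10


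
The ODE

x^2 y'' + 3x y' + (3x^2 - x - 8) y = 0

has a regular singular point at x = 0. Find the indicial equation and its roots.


Divide by x^2 to reach normal form y'' + P_1(x) y' + P_2(x) y = 0 with P_1(x) = 3/x and P_2(x) = 3 - 1/x - 8/x^2.
x = 0 is a singular point because the y'-coefficient 3/x has a pole at x = 0 and the y-coefficient 3 - 1/x - 8/x^2 has a pole at x = 0.
It is a regular singular point because x P_1(x) = p(x) = 3 and x^2 P_2(x) = q(x) = 3x^2 - x - 8 are polynomials, hence analytic at x = 0.
p(0) = 3,  q(0) = -8.
Indicial equation: r(r-1) + p(0) r + q(0) = 0, i.e. r^2 + (p(0) - 1) r + q(0) = 0, i.e. r^2 + 2 r - 8 = 0.
Discriminant: (2)^2 - 4(-8) = 36, so r = (-2 ± 6)/2.
Solving: r_1 = 2, r_2 = -4.

indicial: r^2 + 2 r - 8 = 0; roots r_1 = 2, r_2 = -4


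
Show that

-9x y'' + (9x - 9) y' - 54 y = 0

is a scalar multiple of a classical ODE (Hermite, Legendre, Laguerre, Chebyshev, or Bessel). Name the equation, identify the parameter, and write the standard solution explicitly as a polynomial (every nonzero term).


All three coefficients share the factor -9; dividing through by -9 gives  x y'' + (1 - x) y' + 6 y = 0.
This matches the Laguerre equation x y'' + (1 - x) y' + n y = 0 with n = 6; the polynomial solution is L_6(x).
With y = sum_k a_k x^k, matching x^k gives (k+1)k a_{k+1} + (k+1) a_{k+1} - k a_k + n a_k = 0, i.e. (k+1)^2 a_{k+1} = (k - n) a_k = (k - 6) a_k. The right side vanishes at k = 6, so the series terminates at degree 6.
Standard normalization L_n(0) = 1 gives a_0 = 1. Work upward with a_{k+1} = (k - 6) a_k / (k+1)^2:
  a_1 = (0 - 6)(1) / 1^2 = -6/1 = -6
  a_2 = (1 - 6)(-6) / 2^2 = 30/4 = 15/2
  a_3 = (2 - 6)(15/2) / 3^2 = -30/9 = -10/3
  a_4 = (3 - 6)(-10/3) / 4^2 = 10/16 = 5/8
  a_5 = (4 - 6)(5/8) / 5^2 = (-5/4)/25 = -1/20
  a_6 = (5 - 6)(-1/20) / 6^2 = (1/20)/36 = 1/720
Hence L_6(x) = x^6/720 - x^5/20 + 5 x^4/8 - 10 x^3/3 + 15 x^2/2 - 6 x + 1.

L_6(x); series = x^6/720 - x^5/20 + 5 x^4/8 - 10 x^3/3 + 15 x^2/2 - 6 x + 1
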